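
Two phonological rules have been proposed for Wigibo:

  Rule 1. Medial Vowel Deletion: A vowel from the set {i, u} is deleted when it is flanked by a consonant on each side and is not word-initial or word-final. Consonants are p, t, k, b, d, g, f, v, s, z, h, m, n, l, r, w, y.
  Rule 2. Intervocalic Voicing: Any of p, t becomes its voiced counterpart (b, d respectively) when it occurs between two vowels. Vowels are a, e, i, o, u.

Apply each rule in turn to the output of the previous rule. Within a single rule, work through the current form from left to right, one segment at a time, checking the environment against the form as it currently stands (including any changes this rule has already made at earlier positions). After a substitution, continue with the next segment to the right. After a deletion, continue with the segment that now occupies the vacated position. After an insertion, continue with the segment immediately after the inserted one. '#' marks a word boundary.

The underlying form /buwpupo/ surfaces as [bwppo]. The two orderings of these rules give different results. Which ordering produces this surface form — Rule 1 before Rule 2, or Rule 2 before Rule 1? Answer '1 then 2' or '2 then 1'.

1 then 2

Order 1 then 2:
  1 Medial Vowel Deletion: [buwpupo] → [bwppo]
  2 Intervocalic Voicing: no change — [bwppo]
  result: [bwppo]
Order 2 then 1:
  2 Intervocalic Voicing: [buwpupo] → [buwpubo]
  1 Medial Vowel Deletion: [buwpubo] → [bwpbo]
  result: [bwpbo]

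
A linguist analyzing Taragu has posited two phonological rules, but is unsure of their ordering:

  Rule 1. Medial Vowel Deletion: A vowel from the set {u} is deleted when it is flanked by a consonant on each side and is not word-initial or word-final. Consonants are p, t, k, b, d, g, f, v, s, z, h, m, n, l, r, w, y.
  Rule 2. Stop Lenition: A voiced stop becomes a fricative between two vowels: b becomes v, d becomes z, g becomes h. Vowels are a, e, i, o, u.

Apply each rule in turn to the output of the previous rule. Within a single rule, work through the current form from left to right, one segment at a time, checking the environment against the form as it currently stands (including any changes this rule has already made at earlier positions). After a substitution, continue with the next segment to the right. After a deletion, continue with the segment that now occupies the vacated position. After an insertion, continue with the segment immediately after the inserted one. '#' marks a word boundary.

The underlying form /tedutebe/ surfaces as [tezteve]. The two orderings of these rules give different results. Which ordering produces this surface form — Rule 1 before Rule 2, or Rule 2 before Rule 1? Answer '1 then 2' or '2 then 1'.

2 then 1

Order 1 then 2:
  1 Medial Vowel Deletion: [tedutebe] → [tedtebe]
  2 Stop Lenition: [tedtebe] → [tedteve]
  result: [tedteve]
Order 2 then 1:
  2 Stop Lenition: [tedutebe] → [tezuteve]
  1 Medial Vowel Deletion: [tezuteve] → [tezteve]
  result: [tezteve]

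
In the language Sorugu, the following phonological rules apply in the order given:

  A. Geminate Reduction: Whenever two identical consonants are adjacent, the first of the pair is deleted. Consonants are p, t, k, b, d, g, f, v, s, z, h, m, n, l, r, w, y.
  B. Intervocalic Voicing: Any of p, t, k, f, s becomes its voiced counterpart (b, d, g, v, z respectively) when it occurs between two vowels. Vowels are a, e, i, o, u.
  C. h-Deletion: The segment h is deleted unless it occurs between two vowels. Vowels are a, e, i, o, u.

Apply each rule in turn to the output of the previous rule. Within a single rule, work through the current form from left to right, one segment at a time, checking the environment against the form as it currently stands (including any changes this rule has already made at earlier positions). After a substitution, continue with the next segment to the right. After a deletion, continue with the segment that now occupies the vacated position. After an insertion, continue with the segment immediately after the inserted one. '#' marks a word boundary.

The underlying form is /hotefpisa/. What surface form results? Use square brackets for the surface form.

[odefpiza]

A Geminate Reduction: no change — [hotefpisa]
B Intervocalic Voicing: [hotefpisa] → [hodefpiza]
C h-Deletion: [hodefpiza] → [odefpiza]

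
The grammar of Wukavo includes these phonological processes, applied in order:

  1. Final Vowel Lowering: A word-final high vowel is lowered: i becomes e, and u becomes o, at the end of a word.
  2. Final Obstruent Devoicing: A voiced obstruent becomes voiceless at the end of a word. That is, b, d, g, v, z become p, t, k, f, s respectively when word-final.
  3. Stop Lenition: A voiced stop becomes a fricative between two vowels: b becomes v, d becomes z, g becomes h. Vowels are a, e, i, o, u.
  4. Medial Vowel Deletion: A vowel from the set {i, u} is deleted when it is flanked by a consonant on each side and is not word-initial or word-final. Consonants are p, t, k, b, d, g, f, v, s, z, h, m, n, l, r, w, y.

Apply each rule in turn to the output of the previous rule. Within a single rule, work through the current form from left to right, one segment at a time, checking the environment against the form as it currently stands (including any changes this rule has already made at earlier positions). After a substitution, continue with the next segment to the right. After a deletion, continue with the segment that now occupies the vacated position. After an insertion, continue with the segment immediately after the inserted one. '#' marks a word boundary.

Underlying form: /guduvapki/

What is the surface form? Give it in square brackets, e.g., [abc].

1 Final Vowel Lowering: [guduvapki] → [guduvapke]
2 Final Obstruent Devoicing: no change — [guduvapke]
3 Stop Lenition: [guduvapke] → [guzuvapke]
4 Medial Vowel Deletion: [guzuvapke] → [gzvapke]

[gzvapke]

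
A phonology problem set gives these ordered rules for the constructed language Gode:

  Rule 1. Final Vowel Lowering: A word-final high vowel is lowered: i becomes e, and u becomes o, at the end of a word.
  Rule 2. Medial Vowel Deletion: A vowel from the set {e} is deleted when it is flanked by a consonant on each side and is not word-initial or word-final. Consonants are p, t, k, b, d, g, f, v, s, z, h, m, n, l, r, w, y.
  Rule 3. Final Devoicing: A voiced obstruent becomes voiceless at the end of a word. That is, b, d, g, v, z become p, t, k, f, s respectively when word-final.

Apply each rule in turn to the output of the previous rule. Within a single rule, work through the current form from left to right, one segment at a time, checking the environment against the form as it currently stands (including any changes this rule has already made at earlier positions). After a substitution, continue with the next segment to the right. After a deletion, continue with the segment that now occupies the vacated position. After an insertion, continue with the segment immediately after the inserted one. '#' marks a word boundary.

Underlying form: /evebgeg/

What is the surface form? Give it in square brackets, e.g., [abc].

Rule 1 Final Vowel Lowering: no change — [evebgeg]
Rule 2 Medial Vowel Deletion: [evebgeg] → [evbgg]
Rule 3 Final Devoicing: [evbgg] → [evbgk]

[evbgk]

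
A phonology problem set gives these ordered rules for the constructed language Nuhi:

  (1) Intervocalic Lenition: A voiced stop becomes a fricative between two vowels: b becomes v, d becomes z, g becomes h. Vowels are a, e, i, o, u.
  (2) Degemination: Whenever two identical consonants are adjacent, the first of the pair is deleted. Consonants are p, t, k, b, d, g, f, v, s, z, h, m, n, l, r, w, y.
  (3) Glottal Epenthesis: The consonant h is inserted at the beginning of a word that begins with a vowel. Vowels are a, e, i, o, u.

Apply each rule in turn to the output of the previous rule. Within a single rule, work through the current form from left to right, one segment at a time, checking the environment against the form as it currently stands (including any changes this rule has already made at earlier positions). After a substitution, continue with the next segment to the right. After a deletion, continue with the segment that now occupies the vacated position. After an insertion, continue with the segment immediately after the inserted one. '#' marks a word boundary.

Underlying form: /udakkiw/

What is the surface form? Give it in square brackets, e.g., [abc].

(1) Intervocalic Lenition: [udakkiw] → [uzakkiw]
(2) Degemination: [uzakkiw] → [uzakiw]
(3) Glottal Epenthesis: [uzakiw] → [huzakiw]

[huzakiw]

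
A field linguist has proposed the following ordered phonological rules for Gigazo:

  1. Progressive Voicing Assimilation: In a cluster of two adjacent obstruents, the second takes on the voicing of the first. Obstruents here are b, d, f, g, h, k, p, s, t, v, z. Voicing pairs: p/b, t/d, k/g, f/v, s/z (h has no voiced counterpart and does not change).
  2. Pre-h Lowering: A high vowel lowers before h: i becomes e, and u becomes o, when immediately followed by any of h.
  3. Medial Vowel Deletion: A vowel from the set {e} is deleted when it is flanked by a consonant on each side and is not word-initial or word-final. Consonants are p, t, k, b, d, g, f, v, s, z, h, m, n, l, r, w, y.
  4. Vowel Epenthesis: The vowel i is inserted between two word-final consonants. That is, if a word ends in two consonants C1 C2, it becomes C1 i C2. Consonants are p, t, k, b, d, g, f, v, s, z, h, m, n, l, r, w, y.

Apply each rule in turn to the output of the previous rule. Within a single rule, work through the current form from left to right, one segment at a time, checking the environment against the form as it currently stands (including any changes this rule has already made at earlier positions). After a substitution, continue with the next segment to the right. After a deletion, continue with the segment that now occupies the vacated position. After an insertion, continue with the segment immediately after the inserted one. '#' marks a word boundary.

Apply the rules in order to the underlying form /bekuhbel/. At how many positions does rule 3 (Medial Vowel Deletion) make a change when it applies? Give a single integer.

1 Progressive Voicing Assimilation: [bekuhbel] → [bekuhpel]
2 Pre-h Lowering: [bekuhpel] → [bekohpel]
3 Medial Vowel Deletion: [bekohpel] → [bkohpl]
4 Vowel Epenthesis: [bkohpl] → [bkohpil]
Rule 3 changed 2 position(s).

2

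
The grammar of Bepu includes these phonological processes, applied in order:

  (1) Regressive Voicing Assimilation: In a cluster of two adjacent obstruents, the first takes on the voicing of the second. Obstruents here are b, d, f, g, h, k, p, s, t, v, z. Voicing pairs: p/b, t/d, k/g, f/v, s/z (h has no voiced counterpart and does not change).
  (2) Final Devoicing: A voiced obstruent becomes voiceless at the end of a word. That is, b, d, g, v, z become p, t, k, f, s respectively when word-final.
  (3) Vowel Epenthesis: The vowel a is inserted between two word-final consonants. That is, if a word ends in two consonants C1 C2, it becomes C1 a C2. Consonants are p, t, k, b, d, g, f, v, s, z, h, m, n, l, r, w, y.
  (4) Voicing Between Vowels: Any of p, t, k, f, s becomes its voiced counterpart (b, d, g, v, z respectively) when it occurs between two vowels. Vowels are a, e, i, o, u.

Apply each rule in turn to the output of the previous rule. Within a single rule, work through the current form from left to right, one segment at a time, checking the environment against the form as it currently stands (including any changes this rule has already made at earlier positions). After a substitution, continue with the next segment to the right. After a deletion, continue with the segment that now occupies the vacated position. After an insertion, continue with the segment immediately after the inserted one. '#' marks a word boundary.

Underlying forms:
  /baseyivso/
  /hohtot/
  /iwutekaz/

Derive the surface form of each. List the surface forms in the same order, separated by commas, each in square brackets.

/baseyivso/:
  (1) Regressive Voicing Assimilation: [baseyivso] → [baseyifso]
  (2) Final Devoicing: no change — [baseyifso]
  (3) Vowel Epenthesis: no change — [baseyifso]
  (4) Voicing Between Vowels: [baseyifso] → [bazeyifso]
/hohtot/:
  (1) Regressive Voicing Assimilation: no change — [hohtot]
  (2) Final Devoicing: no change — [hohtot]
  (3) Vowel Epenthesis: no change — [hohtot]
  (4) Voicing Between Vowels: no change — [hohtot]
/iwutekaz/:
  (1) Regressive Voicing Assimilation: no change — [iwutekaz]
  (2) Final Devoicing: [iwutekaz] → [iwutekas]
  (3) Vowel Epenthesis: no change — [iwutekas]
  (4) Voicing Between Vowels: [iwutekas] → [iwudegas]

[bazeyifso], [hohtot], [iwudegas]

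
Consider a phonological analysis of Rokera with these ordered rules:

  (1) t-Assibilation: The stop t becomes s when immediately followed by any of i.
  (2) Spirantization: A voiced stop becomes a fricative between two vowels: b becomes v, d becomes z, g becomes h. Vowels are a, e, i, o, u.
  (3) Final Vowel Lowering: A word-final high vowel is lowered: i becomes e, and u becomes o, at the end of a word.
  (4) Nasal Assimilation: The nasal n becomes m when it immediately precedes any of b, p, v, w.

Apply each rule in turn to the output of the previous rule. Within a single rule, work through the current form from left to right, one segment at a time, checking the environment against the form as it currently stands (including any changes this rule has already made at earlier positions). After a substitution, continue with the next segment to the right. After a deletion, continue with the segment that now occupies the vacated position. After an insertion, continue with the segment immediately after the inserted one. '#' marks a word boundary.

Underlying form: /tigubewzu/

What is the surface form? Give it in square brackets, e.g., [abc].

(1) t-Assibilation: [tigubewzu] → [sigubewzu]
(2) Spirantization: [sigubewzu] → [sihuvewzu]
(3) Final Vowel Lowering: [sihuvewzu] → [sihuvewzo]
(4) Nasal Assimilation: no change — [sihuvewzo]

[sihuvewzo]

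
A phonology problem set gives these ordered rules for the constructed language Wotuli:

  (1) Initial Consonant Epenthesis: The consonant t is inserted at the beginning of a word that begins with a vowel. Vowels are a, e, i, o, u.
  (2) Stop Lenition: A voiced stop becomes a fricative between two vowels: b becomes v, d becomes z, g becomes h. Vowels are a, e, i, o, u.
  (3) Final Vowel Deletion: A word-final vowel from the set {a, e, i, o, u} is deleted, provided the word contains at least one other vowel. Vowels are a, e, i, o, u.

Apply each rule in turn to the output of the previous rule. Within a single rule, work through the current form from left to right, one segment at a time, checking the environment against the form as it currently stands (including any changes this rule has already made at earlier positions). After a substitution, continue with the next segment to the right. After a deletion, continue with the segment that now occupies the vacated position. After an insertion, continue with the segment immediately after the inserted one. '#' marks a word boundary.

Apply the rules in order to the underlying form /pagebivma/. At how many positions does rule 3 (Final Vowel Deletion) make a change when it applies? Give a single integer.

1

(1) Initial Consonant Epenthesis: no change — [pagebivma]
(2) Stop Lenition: [pagebivma] → [pahevivma]
(3) Final Vowel Deletion: [pahevivma] → [pahevivm]
Rule 3 changed 1 position(s).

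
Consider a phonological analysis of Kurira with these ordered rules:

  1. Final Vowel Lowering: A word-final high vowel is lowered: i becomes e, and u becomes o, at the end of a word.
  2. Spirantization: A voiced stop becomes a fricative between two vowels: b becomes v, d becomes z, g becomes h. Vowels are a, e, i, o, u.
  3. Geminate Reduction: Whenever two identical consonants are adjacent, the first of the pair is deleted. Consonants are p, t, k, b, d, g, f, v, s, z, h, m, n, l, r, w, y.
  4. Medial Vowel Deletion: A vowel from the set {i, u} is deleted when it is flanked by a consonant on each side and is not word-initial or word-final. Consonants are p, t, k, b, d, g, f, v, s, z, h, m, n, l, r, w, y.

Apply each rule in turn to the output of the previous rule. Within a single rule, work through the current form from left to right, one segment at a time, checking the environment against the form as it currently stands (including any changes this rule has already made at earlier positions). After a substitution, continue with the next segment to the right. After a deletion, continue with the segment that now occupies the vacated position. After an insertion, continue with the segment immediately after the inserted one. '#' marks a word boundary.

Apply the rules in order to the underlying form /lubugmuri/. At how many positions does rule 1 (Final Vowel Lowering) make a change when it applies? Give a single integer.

1

1 Final Vowel Lowering: [lubugmuri] → [lubugmure]
2 Spirantization: [lubugmure] → [luvugmure]
3 Geminate Reduction: no change — [luvugmure]
4 Medial Vowel Deletion: [luvugmure] → [lvgmre]
Rule 1 changed 1 position(s).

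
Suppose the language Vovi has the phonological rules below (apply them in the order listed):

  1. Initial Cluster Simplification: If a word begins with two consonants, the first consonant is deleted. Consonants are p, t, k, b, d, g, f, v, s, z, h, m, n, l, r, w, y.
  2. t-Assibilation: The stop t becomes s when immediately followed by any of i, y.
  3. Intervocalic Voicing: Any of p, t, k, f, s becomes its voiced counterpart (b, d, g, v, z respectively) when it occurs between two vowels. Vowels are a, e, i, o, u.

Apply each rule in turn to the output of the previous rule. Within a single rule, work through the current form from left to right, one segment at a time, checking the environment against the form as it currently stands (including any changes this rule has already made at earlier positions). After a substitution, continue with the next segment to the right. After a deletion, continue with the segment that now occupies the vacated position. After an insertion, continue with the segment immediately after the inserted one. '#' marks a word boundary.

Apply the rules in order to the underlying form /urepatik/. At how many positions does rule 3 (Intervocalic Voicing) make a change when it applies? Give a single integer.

2

1 Initial Cluster Simplification: no change — [urepatik]
2 t-Assibilation: [urepatik] → [urepasik]
3 Intervocalic Voicing: [urepasik] → [urebazik]
Rule 3 changed 2 position(s).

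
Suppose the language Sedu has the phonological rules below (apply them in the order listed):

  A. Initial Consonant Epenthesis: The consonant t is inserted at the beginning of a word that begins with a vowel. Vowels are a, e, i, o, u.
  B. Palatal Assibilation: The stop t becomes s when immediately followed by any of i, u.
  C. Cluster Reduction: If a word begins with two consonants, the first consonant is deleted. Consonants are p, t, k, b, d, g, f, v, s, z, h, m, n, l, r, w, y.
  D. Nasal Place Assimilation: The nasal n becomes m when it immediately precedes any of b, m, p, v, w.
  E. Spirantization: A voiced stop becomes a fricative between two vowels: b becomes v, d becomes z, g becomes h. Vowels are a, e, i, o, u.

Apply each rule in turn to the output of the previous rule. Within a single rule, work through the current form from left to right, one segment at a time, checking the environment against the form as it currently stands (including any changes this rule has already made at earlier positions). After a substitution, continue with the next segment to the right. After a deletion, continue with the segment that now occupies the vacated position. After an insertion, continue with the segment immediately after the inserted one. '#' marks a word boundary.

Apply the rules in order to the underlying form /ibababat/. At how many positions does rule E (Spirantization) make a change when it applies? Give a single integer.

A Initial Consonant Epenthesis: [ibababat] → [tibababat]
B Palatal Assibilation: [tibababat] → [sibababat]
C Cluster Reduction: no change — [sibababat]
D Nasal Place Assimilation: no change — [sibababat]
E Spirantization: [sibababat] → [sivavavat]
Rule E changed 3 position(s).

3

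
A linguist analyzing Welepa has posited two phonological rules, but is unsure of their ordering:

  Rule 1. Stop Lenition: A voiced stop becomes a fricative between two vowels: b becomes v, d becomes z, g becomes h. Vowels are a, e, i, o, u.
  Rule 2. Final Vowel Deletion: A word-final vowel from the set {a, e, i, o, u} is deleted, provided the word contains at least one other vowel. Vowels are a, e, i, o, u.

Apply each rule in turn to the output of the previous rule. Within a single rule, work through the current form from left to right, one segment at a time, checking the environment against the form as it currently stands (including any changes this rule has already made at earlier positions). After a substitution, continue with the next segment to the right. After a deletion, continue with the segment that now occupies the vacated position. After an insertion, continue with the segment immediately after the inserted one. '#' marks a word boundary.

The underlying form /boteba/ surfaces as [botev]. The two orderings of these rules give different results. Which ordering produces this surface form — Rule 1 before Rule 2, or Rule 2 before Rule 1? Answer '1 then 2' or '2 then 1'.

1 then 2

Order 1 then 2:
  1 Stop Lenition: [boteba] → [boteva]
  2 Final Vowel Deletion: [boteva] → [botev]
  result: [botev]
Order 2 then 1:
  2 Final Vowel Deletion: [boteba] → [boteb]
  1 Stop Lenition: no change — [boteb]
  result: [boteb]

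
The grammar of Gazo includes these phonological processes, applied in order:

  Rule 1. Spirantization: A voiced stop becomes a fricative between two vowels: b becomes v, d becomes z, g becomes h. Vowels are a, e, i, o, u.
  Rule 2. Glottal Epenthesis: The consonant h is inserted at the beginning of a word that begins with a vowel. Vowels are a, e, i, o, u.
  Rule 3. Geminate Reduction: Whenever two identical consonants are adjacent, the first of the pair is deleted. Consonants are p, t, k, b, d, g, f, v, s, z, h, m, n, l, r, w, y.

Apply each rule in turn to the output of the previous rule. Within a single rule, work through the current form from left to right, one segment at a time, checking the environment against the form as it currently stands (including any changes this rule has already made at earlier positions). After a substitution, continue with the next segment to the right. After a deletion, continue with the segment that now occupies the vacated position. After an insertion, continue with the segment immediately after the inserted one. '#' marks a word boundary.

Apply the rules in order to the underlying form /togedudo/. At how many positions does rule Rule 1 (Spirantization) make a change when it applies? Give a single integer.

3

Rule 1 Spirantization: [togedudo] → [tohezuzo]
Rule 2 Glottal Epenthesis: no change — [tohezuzo]
Rule 3 Geminate Reduction: no change — [tohezuzo]
Rule Rule 1 changed 3 position(s).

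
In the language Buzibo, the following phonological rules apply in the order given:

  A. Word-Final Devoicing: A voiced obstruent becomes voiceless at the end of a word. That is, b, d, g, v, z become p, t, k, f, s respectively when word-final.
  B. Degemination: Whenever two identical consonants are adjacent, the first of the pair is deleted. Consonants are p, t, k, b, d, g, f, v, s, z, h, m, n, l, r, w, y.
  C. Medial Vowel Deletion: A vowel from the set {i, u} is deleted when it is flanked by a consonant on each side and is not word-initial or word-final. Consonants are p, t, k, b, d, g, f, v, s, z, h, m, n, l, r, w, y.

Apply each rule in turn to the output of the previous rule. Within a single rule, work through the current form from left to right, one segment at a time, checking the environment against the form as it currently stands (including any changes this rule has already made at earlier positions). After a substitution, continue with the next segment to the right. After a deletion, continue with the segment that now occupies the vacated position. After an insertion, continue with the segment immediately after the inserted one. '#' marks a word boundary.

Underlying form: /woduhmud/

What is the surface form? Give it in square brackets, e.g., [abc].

[wodhmt]

A Word-Final Devoicing: [woduhmud] → [woduhmut]
B Degemination: no change — [woduhmut]
C Medial Vowel Deletion: [woduhmut] → [wodhmt]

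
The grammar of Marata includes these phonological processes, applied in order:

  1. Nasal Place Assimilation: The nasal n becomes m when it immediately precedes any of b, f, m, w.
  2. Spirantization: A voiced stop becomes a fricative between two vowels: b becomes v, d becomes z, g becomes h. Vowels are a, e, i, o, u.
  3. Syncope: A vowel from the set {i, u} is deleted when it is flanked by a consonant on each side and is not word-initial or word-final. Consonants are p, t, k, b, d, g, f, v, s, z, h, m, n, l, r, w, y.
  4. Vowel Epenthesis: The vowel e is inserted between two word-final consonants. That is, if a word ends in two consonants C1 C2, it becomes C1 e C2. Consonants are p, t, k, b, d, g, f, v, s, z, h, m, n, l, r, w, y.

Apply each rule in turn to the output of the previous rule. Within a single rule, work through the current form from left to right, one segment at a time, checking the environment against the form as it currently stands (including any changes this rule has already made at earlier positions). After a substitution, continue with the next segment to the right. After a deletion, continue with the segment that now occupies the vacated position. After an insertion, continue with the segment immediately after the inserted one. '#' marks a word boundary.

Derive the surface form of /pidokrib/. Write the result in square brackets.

[pzokreb]

1 Nasal Place Assimilation: no change — [pidokrib]
2 Spirantization: [pidokrib] → [pizokrib]
3 Syncope: [pizokrib] → [pzokrb]
4 Vowel Epenthesis: [pzokrb] → [pzokreb]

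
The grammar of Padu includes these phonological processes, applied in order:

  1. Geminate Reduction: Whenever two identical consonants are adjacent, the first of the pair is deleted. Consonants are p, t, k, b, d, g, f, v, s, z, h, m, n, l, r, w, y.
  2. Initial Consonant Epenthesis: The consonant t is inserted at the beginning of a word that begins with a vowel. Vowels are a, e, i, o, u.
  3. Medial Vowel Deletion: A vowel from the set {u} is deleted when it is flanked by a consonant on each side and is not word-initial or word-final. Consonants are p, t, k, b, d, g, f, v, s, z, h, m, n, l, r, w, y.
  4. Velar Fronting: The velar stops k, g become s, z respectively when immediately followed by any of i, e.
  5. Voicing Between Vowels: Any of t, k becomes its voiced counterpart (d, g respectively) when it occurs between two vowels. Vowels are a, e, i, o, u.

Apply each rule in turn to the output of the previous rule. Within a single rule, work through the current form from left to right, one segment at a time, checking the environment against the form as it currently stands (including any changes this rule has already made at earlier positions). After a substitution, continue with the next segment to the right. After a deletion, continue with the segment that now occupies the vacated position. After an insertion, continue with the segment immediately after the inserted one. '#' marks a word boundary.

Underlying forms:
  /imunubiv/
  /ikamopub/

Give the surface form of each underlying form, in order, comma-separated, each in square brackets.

/imunubiv/:
  1 Geminate Reduction: no change — [imunubiv]
  2 Initial Consonant Epenthesis: [imunubiv] → [timunubiv]
  3 Medial Vowel Deletion: [timunubiv] → [timnbiv]
  4 Velar Fronting: no change — [timnbiv]
  5 Voicing Between Vowels: no change — [timnbiv]
/ikamopub/:
  1 Geminate Reduction: no change — [ikamopub]
  2 Initial Consonant Epenthesis: [ikamopub] → [tikamopub]
  3 Medial Vowel Deletion: [tikamopub] → [tikamopb]
  4 Velar Fronting: no change — [tikamopb]
  5 Voicing Between Vowels: [tikamopb] → [tigamopb]

[timnbiv], [tigamopb]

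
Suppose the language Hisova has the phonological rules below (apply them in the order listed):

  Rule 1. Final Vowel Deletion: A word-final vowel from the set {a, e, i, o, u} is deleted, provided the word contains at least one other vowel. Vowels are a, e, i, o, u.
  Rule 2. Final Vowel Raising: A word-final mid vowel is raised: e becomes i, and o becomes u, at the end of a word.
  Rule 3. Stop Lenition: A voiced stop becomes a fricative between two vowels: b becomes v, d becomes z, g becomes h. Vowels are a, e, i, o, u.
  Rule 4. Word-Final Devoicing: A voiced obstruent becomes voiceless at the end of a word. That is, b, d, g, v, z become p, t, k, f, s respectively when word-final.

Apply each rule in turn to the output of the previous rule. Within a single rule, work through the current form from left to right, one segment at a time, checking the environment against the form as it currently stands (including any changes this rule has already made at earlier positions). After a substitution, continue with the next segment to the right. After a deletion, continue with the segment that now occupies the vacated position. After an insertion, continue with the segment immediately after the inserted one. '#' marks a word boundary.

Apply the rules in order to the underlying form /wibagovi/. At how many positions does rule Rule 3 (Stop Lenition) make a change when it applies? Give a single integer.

Rule 1 Final Vowel Deletion: [wibagovi] → [wibagov]
Rule 2 Final Vowel Raising: no change — [wibagov]
Rule 3 Stop Lenition: [wibagov] → [wivahov]
Rule 4 Word-Final Devoicing: [wivahov] → [wivahof]
Rule Rule 3 changed 2 position(s).

2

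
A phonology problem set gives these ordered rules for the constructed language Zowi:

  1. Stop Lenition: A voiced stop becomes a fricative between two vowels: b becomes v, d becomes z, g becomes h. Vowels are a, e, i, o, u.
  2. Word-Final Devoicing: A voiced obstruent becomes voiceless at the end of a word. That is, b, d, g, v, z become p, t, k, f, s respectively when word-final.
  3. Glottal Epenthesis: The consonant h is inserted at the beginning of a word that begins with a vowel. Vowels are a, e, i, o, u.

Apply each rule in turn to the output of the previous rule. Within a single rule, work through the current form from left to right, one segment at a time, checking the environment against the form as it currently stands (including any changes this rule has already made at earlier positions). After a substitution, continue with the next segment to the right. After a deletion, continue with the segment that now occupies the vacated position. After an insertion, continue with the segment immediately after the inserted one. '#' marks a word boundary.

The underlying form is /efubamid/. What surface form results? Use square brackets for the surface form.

[hefuvamit]

1 Stop Lenition: [efubamid] → [efuvamid]
2 Word-Final Devoicing: [efuvamid] → [efuvamit]
3 Glottal Epenthesis: [efuvamit] → [hefuvamit]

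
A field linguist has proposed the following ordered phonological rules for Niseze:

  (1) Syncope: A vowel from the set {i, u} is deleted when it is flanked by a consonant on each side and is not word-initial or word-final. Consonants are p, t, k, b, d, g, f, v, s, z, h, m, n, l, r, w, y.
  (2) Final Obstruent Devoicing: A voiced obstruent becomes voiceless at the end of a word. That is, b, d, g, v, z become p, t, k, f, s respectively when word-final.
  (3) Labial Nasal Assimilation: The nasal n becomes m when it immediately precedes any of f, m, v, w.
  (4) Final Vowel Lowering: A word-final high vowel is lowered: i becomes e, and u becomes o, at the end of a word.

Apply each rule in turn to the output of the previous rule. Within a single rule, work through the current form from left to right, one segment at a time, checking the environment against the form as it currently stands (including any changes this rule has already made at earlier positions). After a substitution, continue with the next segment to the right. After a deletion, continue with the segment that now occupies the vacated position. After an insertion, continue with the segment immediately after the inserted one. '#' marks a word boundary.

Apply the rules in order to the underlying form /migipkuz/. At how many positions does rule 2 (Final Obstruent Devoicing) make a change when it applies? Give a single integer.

1

(1) Syncope: [migipkuz] → [mgpkz]
(2) Final Obstruent Devoicing: [mgpkz] → [mgpks]
(3) Labial Nasal Assimilation: no change — [mgpks]
(4) Final Vowel Lowering: no change — [mgpks]
Rule 2 changed 1 position(s).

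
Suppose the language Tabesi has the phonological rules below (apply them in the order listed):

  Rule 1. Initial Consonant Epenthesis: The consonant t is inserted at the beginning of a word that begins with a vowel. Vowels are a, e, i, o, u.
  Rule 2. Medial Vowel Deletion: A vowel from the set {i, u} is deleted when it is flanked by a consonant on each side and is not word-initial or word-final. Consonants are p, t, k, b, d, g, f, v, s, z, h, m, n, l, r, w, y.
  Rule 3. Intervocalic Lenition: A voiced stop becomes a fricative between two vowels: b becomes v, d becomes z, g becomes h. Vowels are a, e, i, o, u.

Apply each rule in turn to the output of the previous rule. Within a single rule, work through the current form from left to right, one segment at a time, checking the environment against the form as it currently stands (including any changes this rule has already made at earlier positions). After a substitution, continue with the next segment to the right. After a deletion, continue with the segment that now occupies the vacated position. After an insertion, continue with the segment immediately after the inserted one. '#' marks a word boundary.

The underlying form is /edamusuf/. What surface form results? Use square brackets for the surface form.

Rule 1 Initial Consonant Epenthesis: [edamusuf] → [tedamusuf]
Rule 2 Medial Vowel Deletion: [tedamusuf] → [tedamsf]
Rule 3 Intervocalic Lenition: [tedamsf] → [tezamsf]

[tezamsf]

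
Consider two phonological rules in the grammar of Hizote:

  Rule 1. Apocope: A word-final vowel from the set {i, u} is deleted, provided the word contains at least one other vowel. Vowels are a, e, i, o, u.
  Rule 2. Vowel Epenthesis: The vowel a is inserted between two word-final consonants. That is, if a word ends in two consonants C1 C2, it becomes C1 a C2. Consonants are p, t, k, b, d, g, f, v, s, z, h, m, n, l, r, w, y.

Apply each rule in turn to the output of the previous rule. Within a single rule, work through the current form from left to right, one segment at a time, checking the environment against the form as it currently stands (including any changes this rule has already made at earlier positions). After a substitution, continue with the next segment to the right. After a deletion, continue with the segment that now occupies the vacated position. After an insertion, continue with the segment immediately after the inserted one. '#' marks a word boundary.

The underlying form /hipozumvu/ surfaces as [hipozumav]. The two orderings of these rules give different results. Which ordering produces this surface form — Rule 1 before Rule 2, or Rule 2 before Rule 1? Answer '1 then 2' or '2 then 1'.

1 then 2

Order 1 then 2:
  1 Apocope: [hipozumvu] → [hipozumv]
  2 Vowel Epenthesis: [hipozumv] → [hipozumav]
  result: [hipozumav]
Order 2 then 1:
  2 Vowel Epenthesis: no change — [hipozumvu]
  1 Apocope: [hipozumvu] → [hipozumv]
  result: [hipozumv]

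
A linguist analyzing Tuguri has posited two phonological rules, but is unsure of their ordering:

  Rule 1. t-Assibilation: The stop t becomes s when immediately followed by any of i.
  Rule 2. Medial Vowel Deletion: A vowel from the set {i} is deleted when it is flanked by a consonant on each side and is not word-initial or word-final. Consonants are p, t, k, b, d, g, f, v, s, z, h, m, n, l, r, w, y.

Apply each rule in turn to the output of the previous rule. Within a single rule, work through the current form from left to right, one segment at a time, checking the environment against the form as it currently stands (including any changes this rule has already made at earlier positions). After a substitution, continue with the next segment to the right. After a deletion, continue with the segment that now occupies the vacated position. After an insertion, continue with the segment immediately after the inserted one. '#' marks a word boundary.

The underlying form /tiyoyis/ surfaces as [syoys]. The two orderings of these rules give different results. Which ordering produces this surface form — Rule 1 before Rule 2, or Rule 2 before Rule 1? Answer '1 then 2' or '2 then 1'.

1 then 2

Order 1 then 2:
  1 t-Assibilation: [tiyoyis] → [siyoyis]
  2 Medial Vowel Deletion: [siyoyis] → [syoys]
  result: [syoys]
Order 2 then 1:
  2 Medial Vowel Deletion: [tiyoyis] → [tyoys]
  1 t-Assibilation: no change — [tyoys]
  result: [tyoys]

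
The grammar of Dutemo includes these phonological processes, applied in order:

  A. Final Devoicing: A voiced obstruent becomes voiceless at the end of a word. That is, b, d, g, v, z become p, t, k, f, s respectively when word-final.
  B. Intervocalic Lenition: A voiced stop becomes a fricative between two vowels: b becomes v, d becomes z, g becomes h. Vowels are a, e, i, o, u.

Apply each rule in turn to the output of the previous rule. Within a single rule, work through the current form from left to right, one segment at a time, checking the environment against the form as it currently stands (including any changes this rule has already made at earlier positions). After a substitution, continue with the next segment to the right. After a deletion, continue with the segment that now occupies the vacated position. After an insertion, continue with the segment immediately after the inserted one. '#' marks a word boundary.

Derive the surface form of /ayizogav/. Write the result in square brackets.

[ayizohaf]

A Final Devoicing: [ayizogav] → [ayizogaf]
B Intervocalic Lenition: [ayizogaf] → [ayizohaf]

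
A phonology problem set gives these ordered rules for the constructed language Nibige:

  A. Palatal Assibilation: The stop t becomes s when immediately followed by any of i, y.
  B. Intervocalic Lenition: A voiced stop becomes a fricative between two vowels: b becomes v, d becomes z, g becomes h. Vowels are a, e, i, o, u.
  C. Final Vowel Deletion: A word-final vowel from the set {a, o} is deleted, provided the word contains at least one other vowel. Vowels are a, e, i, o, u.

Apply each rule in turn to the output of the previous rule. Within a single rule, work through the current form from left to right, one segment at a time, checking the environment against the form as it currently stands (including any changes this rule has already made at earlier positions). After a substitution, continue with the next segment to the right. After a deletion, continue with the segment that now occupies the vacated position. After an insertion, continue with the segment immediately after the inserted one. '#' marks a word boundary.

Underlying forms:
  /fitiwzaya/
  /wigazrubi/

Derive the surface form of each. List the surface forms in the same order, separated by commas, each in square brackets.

/fitiwzaya/:
  A Palatal Assibilation: [fitiwzaya] → [fisiwzaya]
  B Intervocalic Lenition: no change — [fisiwzaya]
  C Final Vowel Deletion: [fisiwzaya] → [fisiwzay]
/wigazrubi/:
  A Palatal Assibilation: no change — [wigazrubi]
  B Intervocalic Lenition: [wigazrubi] → [wihazruvi]
  C Final Vowel Deletion: no change — [wihazruvi]

[fisiwzay], [wihazruvi]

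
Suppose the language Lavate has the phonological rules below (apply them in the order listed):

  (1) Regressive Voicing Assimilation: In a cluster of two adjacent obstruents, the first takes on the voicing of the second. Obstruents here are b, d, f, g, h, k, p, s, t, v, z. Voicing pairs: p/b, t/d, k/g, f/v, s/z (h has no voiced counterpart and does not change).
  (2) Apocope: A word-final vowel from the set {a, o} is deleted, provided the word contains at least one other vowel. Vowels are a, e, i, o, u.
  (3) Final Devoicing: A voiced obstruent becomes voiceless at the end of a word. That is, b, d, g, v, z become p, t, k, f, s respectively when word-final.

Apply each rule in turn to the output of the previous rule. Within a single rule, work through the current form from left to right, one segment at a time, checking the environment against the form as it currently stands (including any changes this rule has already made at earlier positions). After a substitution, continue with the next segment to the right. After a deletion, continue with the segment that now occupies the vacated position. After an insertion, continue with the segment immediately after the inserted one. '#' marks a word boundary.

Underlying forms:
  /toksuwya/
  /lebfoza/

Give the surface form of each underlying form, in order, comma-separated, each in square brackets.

[toksuwy], [lepfos]

/toksuwya/:
  (1) Regressive Voicing Assimilation: no change — [toksuwya]
  (2) Apocope: [toksuwya] → [toksuwy]
  (3) Final Devoicing: no change — [toksuwy]
/lebfoza/:
  (1) Regressive Voicing Assimilation: [lebfoza] → [lepfoza]
  (2) Apocope: [lepfoza] → [lepfoz]
  (3) Final Devoicing: [lepfoz] → [lepfos]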